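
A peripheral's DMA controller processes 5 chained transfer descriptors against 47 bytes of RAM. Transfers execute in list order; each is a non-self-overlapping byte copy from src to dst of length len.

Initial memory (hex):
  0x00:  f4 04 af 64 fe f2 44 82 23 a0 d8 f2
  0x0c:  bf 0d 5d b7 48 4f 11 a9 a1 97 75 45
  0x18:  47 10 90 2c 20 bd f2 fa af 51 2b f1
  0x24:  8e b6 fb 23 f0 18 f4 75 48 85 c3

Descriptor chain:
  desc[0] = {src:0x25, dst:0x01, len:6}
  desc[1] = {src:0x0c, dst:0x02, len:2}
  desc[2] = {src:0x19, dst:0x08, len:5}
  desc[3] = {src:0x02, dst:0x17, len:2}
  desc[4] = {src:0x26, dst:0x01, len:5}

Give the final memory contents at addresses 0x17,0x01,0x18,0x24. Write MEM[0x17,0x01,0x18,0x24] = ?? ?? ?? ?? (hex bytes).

[0] 0x25->0x01 len=6 : b6 fb 23 f0 18 f4
[1] 0x0c->0x02 len=2 : bf 0d
[2] 0x19->0x08 len=5 : 10 90 2c 20 bd
[3] 0x02->0x17 len=2 : bf 0d
[4] 0x26->0x01 len=5 : fb 23 f0 18 f4
query mem[0x17]=0xbf, mem[0x01]=0xfb, mem[0x18]=0x0d, mem[0x24]=0x8e

MEM[0x17,0x01,0x18,0x24] = bf fb 0d 8e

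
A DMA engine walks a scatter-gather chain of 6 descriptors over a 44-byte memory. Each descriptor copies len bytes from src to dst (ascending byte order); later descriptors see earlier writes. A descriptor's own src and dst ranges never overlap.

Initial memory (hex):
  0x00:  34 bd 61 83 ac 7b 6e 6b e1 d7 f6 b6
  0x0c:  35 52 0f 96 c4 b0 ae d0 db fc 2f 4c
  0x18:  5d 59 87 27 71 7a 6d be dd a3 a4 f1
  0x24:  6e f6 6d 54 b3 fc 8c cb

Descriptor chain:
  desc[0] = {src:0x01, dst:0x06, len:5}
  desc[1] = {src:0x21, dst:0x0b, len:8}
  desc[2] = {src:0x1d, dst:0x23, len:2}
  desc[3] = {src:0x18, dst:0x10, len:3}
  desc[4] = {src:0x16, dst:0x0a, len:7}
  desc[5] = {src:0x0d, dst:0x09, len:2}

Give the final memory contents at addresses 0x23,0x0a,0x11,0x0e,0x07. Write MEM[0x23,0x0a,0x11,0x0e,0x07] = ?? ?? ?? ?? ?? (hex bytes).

MEM[0x23,0x0a,0x11,0x0e,0x07] = 7a 87 59 87 61

D0: mem[0x06..0x0a] <- [bd 61 83 ac 7b]
D1: mem[0x0b..0x12] <- [a3 a4 f1 6e f6 6d 54 b3]
D2: mem[0x23..0x24] <- [7a 6d]
D3: mem[0x10..0x12] <- [5d 59 87]
D4: mem[0x0a..0x10] <- [2f 4c 5d 59 87 27 71]
D5: mem[0x09..0x0a] <- [59 87]
query mem[0x23]=0x7a, mem[0x0a]=0x87, mem[0x11]=0x59, mem[0x0e]=0x87, mem[0x07]=0x61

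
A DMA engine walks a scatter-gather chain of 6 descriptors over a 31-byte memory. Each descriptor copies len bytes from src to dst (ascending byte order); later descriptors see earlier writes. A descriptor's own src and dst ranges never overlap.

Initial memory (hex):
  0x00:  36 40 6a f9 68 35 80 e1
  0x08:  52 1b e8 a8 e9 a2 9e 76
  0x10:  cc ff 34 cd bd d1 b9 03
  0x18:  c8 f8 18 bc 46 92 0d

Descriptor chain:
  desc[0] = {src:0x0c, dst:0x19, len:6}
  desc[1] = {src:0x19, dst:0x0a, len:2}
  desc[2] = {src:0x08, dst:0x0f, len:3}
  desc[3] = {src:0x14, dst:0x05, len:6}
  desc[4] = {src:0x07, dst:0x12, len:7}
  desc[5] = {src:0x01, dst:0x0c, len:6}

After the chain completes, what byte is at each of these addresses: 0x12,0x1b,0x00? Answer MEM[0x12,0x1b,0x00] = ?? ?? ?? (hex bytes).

MEM[0x12,0x1b,0x00] = b9 9e 36

D0: mem[0x19..0x1e] <- [e9 a2 9e 76 cc ff]
D1: mem[0x0a..0x0b] <- [e9 a2]
D2: mem[0x0f..0x11] <- [52 1b e9]
D3: mem[0x05..0x0a] <- [bd d1 b9 03 c8 e9]
D4: mem[0x12..0x18] <- [b9 03 c8 e9 a2 e9 a2]
D5: mem[0x0c..0x11] <- [40 6a f9 68 bd d1]
query mem[0x12]=0xb9, mem[0x1b]=0x9e, mem[0x00]=0x36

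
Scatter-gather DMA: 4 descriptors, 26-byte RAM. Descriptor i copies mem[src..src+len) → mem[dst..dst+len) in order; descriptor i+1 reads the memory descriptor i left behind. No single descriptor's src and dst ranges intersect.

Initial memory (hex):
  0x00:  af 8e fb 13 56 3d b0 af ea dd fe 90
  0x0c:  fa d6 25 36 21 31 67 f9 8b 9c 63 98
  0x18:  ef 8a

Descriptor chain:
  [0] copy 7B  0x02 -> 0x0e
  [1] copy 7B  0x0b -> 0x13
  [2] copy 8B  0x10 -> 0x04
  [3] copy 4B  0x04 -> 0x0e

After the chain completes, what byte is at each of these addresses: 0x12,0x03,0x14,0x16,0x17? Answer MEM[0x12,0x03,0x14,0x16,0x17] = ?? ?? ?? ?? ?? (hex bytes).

MEM[0x12,0x03,0x14,0x16,0x17] = b0 13 fa fb 13

[0] 0x02->0x0e len=7 : fb 13 56 3d b0 af ea
[1] 0x0b->0x13 len=7 : 90 fa d6 fb 13 56 3d
[2] 0x10->0x04 len=8 : 56 3d b0 90 fa d6 fb 13
[3] 0x04->0x0e len=4 : 56 3d b0 90
query mem[0x12]=0xb0, mem[0x03]=0x13, mem[0x14]=0xfa, mem[0x16]=0xfb, mem[0x17]=0x13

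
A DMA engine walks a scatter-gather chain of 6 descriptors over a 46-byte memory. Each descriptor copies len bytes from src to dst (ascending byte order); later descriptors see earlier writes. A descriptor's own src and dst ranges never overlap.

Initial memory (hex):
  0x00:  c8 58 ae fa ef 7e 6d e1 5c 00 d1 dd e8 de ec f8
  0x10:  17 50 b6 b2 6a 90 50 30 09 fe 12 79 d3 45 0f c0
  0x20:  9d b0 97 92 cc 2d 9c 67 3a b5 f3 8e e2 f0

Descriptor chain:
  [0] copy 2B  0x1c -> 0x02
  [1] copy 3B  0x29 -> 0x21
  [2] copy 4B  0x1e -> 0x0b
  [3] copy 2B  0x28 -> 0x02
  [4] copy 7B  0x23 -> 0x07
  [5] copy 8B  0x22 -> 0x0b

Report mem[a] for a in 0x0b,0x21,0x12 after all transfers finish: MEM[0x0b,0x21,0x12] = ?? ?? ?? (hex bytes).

  after D0: wrote 2B at 0x02 = d345
  after D1: wrote 3B at 0x21 = b5f38e
  after D2: wrote 4B at 0x0b = 0fc09db5
  after D3: wrote 2B at 0x02 = 3ab5
  after D4: wrote 7B at 0x07 = 8ecc2d9c673ab5
  after D5: wrote 8B at 0x0b = f38ecc2d9c673ab5
query mem[0x0b]=0xf3, mem[0x21]=0xb5, mem[0x12]=0xb5

MEM[0x0b,0x21,0x12] = f3 b5 b5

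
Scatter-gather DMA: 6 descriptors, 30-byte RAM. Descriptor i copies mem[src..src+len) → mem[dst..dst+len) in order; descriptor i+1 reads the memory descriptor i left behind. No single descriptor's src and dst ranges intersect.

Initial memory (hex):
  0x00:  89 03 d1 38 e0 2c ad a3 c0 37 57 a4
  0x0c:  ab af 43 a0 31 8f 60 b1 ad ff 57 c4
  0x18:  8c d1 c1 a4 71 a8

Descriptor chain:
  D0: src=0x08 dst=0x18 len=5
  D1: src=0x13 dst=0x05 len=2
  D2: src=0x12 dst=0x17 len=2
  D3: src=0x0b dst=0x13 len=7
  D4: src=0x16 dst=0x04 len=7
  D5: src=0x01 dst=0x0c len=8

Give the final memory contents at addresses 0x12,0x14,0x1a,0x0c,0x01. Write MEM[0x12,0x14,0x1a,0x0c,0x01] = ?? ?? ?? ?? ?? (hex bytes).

MEM[0x12,0x14,0x1a,0x0c,0x01] = 8f ab 57 03 03

#0 dst[0x18+5] := {0xc0,0x37,0x57,0xa4,0xab}
#1 dst[0x05+2] := {0xb1,0xad}
#2 dst[0x17+2] := {0x60,0xb1}
#3 dst[0x13+7] := {0xa4,0xab,0xaf,0x43,0xa0,0x31,0x8f}
#4 dst[0x04+7] := {0x43,0xa0,0x31,0x8f,0x57,0xa4,0xab}
#5 dst[0x0c+8] := {0x03,0xd1,0x38,0x43,0xa0,0x31,0x8f,0x57}
query mem[0x12]=0x8f, mem[0x14]=0xab, mem[0x1a]=0x57, mem[0x0c]=0x03, mem[0x01]=0x03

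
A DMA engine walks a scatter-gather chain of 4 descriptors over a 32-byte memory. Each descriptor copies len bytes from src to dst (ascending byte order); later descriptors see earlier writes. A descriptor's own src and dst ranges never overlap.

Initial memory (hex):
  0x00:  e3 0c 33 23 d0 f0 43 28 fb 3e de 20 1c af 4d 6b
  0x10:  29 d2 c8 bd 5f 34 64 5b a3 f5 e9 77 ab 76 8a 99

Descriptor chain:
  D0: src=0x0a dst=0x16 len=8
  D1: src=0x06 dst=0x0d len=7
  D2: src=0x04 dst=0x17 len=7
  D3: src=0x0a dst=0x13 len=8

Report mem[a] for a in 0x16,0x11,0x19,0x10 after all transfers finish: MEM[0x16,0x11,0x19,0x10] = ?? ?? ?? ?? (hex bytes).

D0: mem[0x16..0x1d] <- [de 20 1c af 4d 6b 29 d2]
D1: mem[0x0d..0x13] <- [43 28 fb 3e de 20 1c]
D2: mem[0x17..0x1d] <- [d0 f0 43 28 fb 3e de]
D3: mem[0x13..0x1a] <- [de 20 1c 43 28 fb 3e de]
query mem[0x16]=0x43, mem[0x11]=0xde, mem[0x19]=0x3e, mem[0x10]=0x3e

MEM[0x16,0x11,0x19,0x10] = 43 de 3e 3e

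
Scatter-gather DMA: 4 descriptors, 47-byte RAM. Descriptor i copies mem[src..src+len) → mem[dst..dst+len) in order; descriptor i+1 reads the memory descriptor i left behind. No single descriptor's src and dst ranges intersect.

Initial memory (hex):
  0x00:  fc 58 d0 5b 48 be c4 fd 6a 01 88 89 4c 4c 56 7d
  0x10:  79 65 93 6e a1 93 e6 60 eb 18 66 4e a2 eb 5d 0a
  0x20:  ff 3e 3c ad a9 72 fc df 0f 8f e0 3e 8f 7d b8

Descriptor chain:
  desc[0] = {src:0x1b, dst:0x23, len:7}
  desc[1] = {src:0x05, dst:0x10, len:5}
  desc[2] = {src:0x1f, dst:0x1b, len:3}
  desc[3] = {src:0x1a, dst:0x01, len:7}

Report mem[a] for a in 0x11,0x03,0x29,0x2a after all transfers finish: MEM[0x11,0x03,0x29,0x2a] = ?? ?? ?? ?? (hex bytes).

MEM[0x11,0x03,0x29,0x2a] = c4 ff 3e e0

D0: mem[0x23..0x29] <- [4e a2 eb 5d 0a ff 3e]
D1: mem[0x10..0x14] <- [be c4 fd 6a 01]
D2: mem[0x1b..0x1d] <- [0a ff 3e]
D3: mem[0x01..0x07] <- [66 0a ff 3e 5d 0a ff]
query mem[0x11]=0xc4, mem[0x03]=0xff, mem[0x29]=0x3e, mem[0x2a]=0xe0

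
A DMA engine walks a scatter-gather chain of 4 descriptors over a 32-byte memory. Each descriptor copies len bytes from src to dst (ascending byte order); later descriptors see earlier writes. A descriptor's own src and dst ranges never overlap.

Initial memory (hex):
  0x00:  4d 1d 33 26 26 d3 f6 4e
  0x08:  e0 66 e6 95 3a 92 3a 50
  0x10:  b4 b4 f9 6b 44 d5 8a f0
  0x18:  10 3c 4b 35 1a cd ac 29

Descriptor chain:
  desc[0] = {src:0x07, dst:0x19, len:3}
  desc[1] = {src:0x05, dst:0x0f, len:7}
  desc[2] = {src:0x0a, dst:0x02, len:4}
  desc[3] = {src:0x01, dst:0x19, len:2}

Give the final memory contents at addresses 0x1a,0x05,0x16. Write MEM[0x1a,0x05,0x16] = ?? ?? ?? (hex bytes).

MEM[0x1a,0x05,0x16] = e6 92 8a

  after D0: wrote 3B at 0x19 = 4ee066
  after D1: wrote 7B at 0x0f = d3f64ee066e695
  after D2: wrote 4B at 0x02 = e6953a92
  after D3: wrote 2B at 0x19 = 1de6
query mem[0x1a]=0xe6, mem[0x05]=0x92, mem[0x16]=0x8a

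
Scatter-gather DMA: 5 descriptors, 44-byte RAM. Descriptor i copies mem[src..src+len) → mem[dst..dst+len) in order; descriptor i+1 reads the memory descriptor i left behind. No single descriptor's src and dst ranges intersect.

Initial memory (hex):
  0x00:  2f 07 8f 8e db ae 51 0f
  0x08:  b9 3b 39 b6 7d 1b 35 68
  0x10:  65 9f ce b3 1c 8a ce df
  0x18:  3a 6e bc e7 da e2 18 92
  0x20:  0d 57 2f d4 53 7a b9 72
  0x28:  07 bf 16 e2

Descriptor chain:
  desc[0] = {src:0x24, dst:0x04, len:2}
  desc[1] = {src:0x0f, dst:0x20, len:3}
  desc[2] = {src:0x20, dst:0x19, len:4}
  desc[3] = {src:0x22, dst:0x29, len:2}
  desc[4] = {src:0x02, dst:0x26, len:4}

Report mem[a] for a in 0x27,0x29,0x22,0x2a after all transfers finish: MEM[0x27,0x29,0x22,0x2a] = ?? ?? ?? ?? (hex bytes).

[0] 0x24->0x04 len=2 : 53 7a
[1] 0x0f->0x20 len=3 : 68 65 9f
[2] 0x20->0x19 len=4 : 68 65 9f d4
[3] 0x22->0x29 len=2 : 9f d4
[4] 0x02->0x26 len=4 : 8f 8e 53 7a
query mem[0x27]=0x8e, mem[0x29]=0x7a, mem[0x22]=0x9f, mem[0x2a]=0xd4

MEM[0x27,0x29,0x22,0x2a] = 8e 7a 9f d4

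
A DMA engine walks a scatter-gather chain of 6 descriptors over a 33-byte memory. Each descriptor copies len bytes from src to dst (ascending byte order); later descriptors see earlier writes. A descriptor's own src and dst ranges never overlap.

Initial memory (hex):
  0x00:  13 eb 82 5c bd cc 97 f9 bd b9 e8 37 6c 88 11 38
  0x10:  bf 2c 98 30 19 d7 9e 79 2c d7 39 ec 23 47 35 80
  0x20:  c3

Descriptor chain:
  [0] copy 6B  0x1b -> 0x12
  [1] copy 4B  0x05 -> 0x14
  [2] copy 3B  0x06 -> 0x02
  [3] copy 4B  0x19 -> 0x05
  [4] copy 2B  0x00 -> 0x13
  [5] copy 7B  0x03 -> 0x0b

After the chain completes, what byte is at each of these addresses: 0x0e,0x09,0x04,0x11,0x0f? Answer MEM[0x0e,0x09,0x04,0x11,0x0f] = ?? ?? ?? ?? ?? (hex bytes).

MEM[0x0e,0x09,0x04,0x11,0x0f] = 39 b9 bd b9 ec

  after D0: wrote 6B at 0x12 = ec23473580c3
  after D1: wrote 4B at 0x14 = cc97f9bd
  after D2: wrote 3B at 0x02 = 97f9bd
  after D3: wrote 4B at 0x05 = d739ec23
  after D4: wrote 2B at 0x13 = 13eb
  after D5: wrote 7B at 0x0b = f9bdd739ec23b9
query mem[0x0e]=0x39, mem[0x09]=0xb9, mem[0x04]=0xbd, mem[0x11]=0xb9, mem[0x0f]=0xec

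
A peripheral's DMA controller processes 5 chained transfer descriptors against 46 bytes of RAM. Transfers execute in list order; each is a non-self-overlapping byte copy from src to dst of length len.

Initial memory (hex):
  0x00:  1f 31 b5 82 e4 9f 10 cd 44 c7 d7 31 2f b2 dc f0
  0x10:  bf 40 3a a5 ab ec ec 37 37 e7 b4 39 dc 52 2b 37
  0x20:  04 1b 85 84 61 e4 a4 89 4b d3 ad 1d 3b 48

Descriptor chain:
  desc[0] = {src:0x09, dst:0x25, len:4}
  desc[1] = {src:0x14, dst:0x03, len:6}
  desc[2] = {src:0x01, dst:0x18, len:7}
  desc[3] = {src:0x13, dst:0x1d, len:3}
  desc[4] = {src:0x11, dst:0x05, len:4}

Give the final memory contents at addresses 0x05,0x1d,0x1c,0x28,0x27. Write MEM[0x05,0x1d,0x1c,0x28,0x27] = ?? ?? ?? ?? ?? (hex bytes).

#0 dst[0x25+4] := {0xc7,0xd7,0x31,0x2f}
#1 dst[0x03+6] := {0xab,0xec,0xec,0x37,0x37,0xe7}
#2 dst[0x18+7] := {0x31,0xb5,0xab,0xec,0xec,0x37,0x37}
#3 dst[0x1d+3] := {0xa5,0xab,0xec}
#4 dst[0x05+4] := {0x40,0x3a,0xa5,0xab}
query mem[0x05]=0x40, mem[0x1d]=0xa5, mem[0x1c]=0xec, mem[0x28]=0x2f, mem[0x27]=0x31

MEM[0x05,0x1d,0x1c,0x28,0x27] = 40 a5 ec 2f 31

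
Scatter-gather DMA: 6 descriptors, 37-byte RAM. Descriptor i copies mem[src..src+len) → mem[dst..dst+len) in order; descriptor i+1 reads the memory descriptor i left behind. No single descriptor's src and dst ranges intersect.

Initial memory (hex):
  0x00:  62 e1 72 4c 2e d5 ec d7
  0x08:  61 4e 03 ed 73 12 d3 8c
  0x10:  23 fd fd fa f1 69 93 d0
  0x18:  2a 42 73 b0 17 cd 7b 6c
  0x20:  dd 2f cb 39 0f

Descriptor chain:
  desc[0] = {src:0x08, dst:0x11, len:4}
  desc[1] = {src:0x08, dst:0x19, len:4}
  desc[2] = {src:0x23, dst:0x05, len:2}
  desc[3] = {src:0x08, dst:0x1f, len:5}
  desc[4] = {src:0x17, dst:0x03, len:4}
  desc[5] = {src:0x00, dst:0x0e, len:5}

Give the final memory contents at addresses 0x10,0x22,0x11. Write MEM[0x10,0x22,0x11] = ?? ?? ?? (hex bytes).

MEM[0x10,0x22,0x11] = 72 ed d0

#0 dst[0x11+4] := {0x61,0x4e,0x03,0xed}
#1 dst[0x19+4] := {0x61,0x4e,0x03,0xed}
#2 dst[0x05+2] := {0x39,0x0f}
#3 dst[0x1f+5] := {0x61,0x4e,0x03,0xed,0x73}
#4 dst[0x03+4] := {0xd0,0x2a,0x61,0x4e}
#5 dst[0x0e+5] := {0x62,0xe1,0x72,0xd0,0x2a}
query mem[0x10]=0x72, mem[0x22]=0xed, mem[0x11]=0xd0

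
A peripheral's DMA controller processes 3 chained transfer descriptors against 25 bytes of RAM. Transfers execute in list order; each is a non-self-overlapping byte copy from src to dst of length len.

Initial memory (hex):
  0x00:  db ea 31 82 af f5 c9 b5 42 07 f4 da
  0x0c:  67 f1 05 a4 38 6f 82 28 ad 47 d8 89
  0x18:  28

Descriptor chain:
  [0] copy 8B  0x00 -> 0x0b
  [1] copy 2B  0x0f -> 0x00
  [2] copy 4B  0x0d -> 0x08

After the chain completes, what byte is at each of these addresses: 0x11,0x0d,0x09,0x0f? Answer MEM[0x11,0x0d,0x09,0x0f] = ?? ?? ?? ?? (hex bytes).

#0 dst[0x0b+8] := {0xdb,0xea,0x31,0x82,0xaf,0xf5,0xc9,0xb5}
#1 dst[0x00+2] := {0xaf,0xf5}
#2 dst[0x08+4] := {0x31,0x82,0xaf,0xf5}
query mem[0x11]=0xc9, mem[0x0d]=0x31, mem[0x09]=0x82, mem[0x0f]=0xaf

MEM[0x11,0x0d,0x09,0x0f] = c9 31 82 af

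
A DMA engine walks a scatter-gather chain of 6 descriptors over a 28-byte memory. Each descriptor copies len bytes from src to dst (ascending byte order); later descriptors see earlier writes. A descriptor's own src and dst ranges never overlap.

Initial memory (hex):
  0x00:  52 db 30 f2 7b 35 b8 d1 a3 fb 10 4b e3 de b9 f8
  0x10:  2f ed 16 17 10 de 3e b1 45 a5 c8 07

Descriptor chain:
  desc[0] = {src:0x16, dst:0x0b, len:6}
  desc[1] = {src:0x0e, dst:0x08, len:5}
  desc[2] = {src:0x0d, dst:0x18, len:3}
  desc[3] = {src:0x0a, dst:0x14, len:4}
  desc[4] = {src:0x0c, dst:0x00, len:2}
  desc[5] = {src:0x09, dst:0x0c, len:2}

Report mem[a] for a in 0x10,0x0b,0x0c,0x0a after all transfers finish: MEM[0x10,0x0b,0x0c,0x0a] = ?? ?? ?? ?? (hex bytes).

#0 dst[0x0b+6] := {0x3e,0xb1,0x45,0xa5,0xc8,0x07}
#1 dst[0x08+5] := {0xa5,0xc8,0x07,0xed,0x16}
#2 dst[0x18+3] := {0x45,0xa5,0xc8}
#3 dst[0x14+4] := {0x07,0xed,0x16,0x45}
#4 dst[0x00+2] := {0x16,0x45}
#5 dst[0x0c+2] := {0xc8,0x07}
query mem[0x10]=0x07, mem[0x0b]=0xed, mem[0x0c]=0xc8, mem[0x0a]=0x07

MEM[0x10,0x0b,0x0c,0x0a] = 07 ed c8 07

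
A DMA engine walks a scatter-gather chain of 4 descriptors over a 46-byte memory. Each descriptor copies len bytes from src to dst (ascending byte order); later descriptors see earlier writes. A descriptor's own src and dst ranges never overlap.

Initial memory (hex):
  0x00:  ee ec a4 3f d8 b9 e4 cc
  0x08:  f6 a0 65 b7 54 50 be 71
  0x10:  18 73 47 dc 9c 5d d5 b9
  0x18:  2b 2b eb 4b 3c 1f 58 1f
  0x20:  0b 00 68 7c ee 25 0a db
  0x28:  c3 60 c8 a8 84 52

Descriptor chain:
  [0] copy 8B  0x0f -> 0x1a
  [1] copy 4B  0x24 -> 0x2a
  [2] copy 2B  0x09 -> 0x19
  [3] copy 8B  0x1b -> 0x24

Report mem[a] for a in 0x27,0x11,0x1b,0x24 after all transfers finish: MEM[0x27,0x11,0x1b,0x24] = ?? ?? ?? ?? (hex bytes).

MEM[0x27,0x11,0x1b,0x24] = dc 73 18 18

D0: mem[0x1a..0x21] <- [71 18 73 47 dc 9c 5d d5]
D1: mem[0x2a..0x2d] <- [ee 25 0a db]
D2: mem[0x19..0x1a] <- [a0 65]
D3: mem[0x24..0x2b] <- [18 73 47 dc 9c 5d d5 68]
query mem[0x27]=0xdc, mem[0x11]=0x73, mem[0x1b]=0x18, mem[0x24]=0x18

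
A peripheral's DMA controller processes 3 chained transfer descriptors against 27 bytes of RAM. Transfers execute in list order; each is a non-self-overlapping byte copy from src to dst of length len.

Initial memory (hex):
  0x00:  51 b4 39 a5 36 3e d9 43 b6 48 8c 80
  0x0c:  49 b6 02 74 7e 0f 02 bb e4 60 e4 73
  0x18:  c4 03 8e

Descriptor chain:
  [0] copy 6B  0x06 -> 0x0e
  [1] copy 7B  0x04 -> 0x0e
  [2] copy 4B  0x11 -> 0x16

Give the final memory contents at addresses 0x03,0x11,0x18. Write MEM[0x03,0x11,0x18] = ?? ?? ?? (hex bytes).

  after D0: wrote 6B at 0x0e = d943b6488c80
  after D1: wrote 7B at 0x0e = 363ed943b6488c
  after D2: wrote 4B at 0x16 = 43b6488c
query mem[0x03]=0xa5, mem[0x11]=0x43, mem[0x18]=0x48

MEM[0x03,0x11,0x18] = a5 43 48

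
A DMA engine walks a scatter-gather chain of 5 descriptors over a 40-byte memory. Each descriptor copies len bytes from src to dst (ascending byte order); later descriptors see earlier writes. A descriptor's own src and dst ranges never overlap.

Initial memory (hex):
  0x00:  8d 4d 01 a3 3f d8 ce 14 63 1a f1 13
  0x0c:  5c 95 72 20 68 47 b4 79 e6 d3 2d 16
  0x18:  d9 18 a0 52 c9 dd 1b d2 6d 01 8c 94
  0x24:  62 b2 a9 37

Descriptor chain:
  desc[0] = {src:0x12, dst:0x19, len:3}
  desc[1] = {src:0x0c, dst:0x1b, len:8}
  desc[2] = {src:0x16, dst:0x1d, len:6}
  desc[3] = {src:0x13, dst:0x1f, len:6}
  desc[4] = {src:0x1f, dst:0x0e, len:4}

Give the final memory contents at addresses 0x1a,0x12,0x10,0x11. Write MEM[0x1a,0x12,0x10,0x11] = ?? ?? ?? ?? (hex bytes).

D0: mem[0x19..0x1b] <- [b4 79 e6]
D1: mem[0x1b..0x22] <- [5c 95 72 20 68 47 b4 79]
D2: mem[0x1d..0x22] <- [2d 16 d9 b4 79 5c]
D3: mem[0x1f..0x24] <- [79 e6 d3 2d 16 d9]
D4: mem[0x0e..0x11] <- [79 e6 d3 2d]
query mem[0x1a]=0x79, mem[0x12]=0xb4, mem[0x10]=0xd3, mem[0x11]=0x2d

MEM[0x1a,0x12,0x10,0x11] = 79 b4 d3 2d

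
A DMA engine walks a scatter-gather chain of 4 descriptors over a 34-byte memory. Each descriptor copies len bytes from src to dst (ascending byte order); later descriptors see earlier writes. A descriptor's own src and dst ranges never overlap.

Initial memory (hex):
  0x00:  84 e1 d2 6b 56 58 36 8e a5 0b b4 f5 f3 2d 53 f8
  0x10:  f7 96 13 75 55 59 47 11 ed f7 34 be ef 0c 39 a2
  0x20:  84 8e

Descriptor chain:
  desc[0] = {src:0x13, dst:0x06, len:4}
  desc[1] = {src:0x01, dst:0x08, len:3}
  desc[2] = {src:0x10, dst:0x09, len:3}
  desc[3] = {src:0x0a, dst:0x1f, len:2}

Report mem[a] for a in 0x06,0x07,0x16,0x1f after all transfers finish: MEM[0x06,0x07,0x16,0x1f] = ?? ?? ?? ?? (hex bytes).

MEM[0x06,0x07,0x16,0x1f] = 75 55 47 96

  after D0: wrote 4B at 0x06 = 75555947
  after D1: wrote 3B at 0x08 = e1d26b
  after D2: wrote 3B at 0x09 = f79613
  after D3: wrote 2B at 0x1f = 9613
query mem[0x06]=0x75, mem[0x07]=0x55, mem[0x16]=0x47, mem[0x1f]=0x96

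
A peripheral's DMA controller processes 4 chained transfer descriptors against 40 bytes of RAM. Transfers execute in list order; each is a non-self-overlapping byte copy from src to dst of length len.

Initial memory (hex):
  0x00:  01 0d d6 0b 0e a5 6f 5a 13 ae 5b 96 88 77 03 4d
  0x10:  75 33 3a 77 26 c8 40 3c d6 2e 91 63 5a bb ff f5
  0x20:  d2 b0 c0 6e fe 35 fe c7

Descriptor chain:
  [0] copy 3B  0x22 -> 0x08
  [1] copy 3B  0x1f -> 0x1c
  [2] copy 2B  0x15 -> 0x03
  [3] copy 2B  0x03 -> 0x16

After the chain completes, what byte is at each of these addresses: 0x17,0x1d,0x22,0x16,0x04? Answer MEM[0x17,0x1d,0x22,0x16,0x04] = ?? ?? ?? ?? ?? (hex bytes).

MEM[0x17,0x1d,0x22,0x16,0x04] = 40 d2 c0 c8 40

  after D0: wrote 3B at 0x08 = c06efe
  after D1: wrote 3B at 0x1c = f5d2b0
  after D2: wrote 2B at 0x03 = c840
  after D3: wrote 2B at 0x16 = c840
query mem[0x17]=0x40, mem[0x1d]=0xd2, mem[0x22]=0xc0, mem[0x16]=0xc8, mem[0x04]=0x40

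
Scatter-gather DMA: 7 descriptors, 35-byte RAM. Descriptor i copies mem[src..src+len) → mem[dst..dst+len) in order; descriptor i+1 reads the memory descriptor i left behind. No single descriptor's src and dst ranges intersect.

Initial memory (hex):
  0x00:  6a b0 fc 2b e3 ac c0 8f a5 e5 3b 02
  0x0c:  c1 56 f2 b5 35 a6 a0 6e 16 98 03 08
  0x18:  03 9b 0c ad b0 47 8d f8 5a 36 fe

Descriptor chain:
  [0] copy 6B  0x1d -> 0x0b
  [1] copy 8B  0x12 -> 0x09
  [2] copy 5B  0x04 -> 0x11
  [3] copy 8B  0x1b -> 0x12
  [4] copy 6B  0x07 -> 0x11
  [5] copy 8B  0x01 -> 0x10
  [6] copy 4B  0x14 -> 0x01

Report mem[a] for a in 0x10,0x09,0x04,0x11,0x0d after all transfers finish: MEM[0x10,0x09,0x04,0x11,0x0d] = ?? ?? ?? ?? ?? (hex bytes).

MEM[0x10,0x09,0x04,0x11,0x0d] = b0 a0 a5 fc 03

[0] 0x1d->0x0b len=6 : 47 8d f8 5a 36 fe
[1] 0x12->0x09 len=8 : a0 6e 16 98 03 08 03 9b
[2] 0x04->0x11 len=5 : e3 ac c0 8f a5
[3] 0x1b->0x12 len=8 : ad b0 47 8d f8 5a 36 fe
[4] 0x07->0x11 len=6 : 8f a5 a0 6e 16 98
[5] 0x01->0x10 len=8 : b0 fc 2b e3 ac c0 8f a5
[6] 0x14->0x01 len=4 : ac c0 8f a5
query mem[0x10]=0xb0, mem[0x09]=0xa0, mem[0x04]=0xa5, mem[0x11]=0xfc, mem[0x0d]=0x03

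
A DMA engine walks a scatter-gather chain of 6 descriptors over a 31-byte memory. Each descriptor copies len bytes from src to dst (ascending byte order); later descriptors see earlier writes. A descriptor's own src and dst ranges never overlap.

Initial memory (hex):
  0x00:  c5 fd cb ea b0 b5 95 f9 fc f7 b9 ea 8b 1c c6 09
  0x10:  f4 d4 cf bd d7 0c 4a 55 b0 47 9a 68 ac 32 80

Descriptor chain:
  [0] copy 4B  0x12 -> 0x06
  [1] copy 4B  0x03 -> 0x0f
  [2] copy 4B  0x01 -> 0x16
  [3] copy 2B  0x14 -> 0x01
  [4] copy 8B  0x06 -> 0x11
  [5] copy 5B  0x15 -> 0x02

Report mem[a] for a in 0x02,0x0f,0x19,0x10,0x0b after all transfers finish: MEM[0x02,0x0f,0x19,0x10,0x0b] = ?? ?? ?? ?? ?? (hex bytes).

MEM[0x02,0x0f,0x19,0x10,0x0b] = b9 ea b0 b0 ea

D0: mem[0x06..0x09] <- [cf bd d7 0c]
D1: mem[0x0f..0x12] <- [ea b0 b5 cf]
D2: mem[0x16..0x19] <- [fd cb ea b0]
D3: mem[0x01..0x02] <- [d7 0c]
D4: mem[0x11..0x18] <- [cf bd d7 0c b9 ea 8b 1c]
D5: mem[0x02..0x06] <- [b9 ea 8b 1c b0]
query mem[0x02]=0xb9, mem[0x0f]=0xea, mem[0x19]=0xb0, mem[0x10]=0xb0, mem[0x0b]=0xea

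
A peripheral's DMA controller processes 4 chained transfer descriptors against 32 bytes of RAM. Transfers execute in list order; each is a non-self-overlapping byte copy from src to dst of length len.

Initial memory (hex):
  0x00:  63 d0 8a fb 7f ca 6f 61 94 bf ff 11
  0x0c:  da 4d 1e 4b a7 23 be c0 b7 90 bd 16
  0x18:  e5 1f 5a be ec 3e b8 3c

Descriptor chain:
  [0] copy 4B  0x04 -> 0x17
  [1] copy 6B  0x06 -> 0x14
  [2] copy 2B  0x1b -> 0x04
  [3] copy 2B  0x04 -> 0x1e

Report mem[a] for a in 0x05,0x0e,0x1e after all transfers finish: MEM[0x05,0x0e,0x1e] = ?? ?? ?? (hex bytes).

MEM[0x05,0x0e,0x1e] = ec 1e be

#0 dst[0x17+4] := {0x7f,0xca,0x6f,0x61}
#1 dst[0x14+6] := {0x6f,0x61,0x94,0xbf,0xff,0x11}
#2 dst[0x04+2] := {0xbe,0xec}
#3 dst[0x1e+2] := {0xbe,0xec}
query mem[0x05]=0xec, mem[0x0e]=0x1e, mem[0x1e]=0xbe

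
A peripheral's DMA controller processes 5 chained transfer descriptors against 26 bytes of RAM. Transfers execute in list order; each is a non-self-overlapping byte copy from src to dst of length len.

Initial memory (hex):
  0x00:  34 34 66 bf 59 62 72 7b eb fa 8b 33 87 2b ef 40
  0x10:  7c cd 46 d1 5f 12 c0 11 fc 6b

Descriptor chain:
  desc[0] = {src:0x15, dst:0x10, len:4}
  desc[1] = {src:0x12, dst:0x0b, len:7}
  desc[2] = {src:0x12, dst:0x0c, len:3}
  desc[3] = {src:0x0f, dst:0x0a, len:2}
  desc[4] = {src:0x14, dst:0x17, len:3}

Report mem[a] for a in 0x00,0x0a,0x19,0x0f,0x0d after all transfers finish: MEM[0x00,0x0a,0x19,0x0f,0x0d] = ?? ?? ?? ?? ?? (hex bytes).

#0 dst[0x10+4] := {0x12,0xc0,0x11,0xfc}
#1 dst[0x0b+7] := {0x11,0xfc,0x5f,0x12,0xc0,0x11,0xfc}
#2 dst[0x0c+3] := {0x11,0xfc,0x5f}
#3 dst[0x0a+2] := {0xc0,0x11}
#4 dst[0x17+3] := {0x5f,0x12,0xc0}
query mem[0x00]=0x34, mem[0x0a]=0xc0, mem[0x19]=0xc0, mem[0x0f]=0xc0, mem[0x0d]=0xfc

MEM[0x00,0x0a,0x19,0x0f,0x0d] = 34 c0 c0 c0 fc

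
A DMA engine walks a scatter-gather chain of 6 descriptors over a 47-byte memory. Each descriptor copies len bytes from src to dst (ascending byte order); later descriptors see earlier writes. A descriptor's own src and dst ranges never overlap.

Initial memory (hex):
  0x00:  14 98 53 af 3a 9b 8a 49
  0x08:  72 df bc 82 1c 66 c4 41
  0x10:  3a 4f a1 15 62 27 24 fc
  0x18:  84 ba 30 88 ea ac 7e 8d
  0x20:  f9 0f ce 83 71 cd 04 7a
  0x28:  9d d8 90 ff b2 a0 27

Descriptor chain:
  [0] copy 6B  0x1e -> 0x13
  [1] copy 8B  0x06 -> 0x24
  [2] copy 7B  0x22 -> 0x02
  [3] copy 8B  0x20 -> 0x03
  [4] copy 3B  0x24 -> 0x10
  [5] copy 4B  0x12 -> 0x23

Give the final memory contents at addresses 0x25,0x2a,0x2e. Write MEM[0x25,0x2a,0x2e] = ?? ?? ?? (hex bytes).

#0 dst[0x13+6] := {0x7e,0x8d,0xf9,0x0f,0xce,0x83}
#1 dst[0x24+8] := {0x8a,0x49,0x72,0xdf,0xbc,0x82,0x1c,0x66}
#2 dst[0x02+7] := {0xce,0x83,0x8a,0x49,0x72,0xdf,0xbc}
#3 dst[0x03+8] := {0xf9,0x0f,0xce,0x83,0x8a,0x49,0x72,0xdf}
#4 dst[0x10+3] := {0x8a,0x49,0x72}
#5 dst[0x23+4] := {0x72,0x7e,0x8d,0xf9}
query mem[0x25]=0x8d, mem[0x2a]=0x1c, mem[0x2e]=0x27

MEM[0x25,0x2a,0x2e] = 8d 1c 27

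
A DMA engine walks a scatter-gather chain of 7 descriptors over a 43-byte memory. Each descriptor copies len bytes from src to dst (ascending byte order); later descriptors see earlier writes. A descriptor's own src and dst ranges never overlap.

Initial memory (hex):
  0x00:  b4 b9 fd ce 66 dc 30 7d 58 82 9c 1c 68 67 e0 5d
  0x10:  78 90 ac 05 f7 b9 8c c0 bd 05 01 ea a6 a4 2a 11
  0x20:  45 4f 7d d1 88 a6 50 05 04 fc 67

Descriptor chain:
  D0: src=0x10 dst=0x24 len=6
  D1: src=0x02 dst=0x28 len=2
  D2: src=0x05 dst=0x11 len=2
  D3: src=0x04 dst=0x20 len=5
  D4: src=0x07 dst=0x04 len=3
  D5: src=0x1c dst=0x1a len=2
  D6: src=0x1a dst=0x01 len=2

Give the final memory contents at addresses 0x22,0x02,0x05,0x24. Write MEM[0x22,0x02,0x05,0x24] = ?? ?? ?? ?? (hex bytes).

  after D0: wrote 6B at 0x24 = 7890ac05f7b9
  after D1: wrote 2B at 0x28 = fdce
  after D2: wrote 2B at 0x11 = dc30
  after D3: wrote 5B at 0x20 = 66dc307d58
  after D4: wrote 3B at 0x04 = 7d5882
  after D5: wrote 2B at 0x1a = a6a4
  after D6: wrote 2B at 0x01 = a6a4
query mem[0x22]=0x30, mem[0x02]=0xa4, mem[0x05]=0x58, mem[0x24]=0x58

MEM[0x22,0x02,0x05,0x24] = 30 a4 58 58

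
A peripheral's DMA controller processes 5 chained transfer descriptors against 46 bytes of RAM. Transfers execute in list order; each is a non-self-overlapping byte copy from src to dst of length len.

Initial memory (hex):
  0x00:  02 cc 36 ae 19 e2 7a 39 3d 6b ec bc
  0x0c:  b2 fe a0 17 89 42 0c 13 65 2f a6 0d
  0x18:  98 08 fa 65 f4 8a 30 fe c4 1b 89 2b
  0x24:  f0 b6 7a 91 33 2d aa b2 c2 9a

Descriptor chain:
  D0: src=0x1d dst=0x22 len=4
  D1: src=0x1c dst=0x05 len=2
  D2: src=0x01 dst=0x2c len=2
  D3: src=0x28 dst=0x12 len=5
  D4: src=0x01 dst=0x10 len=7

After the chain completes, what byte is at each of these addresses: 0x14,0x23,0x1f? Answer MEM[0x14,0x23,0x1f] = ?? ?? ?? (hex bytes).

D0: mem[0x22..0x25] <- [8a 30 fe c4]
D1: mem[0x05..0x06] <- [f4 8a]
D2: mem[0x2c..0x2d] <- [cc 36]
D3: mem[0x12..0x16] <- [33 2d aa b2 cc]
D4: mem[0x10..0x16] <- [cc 36 ae 19 f4 8a 39]
query mem[0x14]=0xf4, mem[0x23]=0x30, mem[0x1f]=0xfe

MEM[0x14,0x23,0x1f] = f4 30 fe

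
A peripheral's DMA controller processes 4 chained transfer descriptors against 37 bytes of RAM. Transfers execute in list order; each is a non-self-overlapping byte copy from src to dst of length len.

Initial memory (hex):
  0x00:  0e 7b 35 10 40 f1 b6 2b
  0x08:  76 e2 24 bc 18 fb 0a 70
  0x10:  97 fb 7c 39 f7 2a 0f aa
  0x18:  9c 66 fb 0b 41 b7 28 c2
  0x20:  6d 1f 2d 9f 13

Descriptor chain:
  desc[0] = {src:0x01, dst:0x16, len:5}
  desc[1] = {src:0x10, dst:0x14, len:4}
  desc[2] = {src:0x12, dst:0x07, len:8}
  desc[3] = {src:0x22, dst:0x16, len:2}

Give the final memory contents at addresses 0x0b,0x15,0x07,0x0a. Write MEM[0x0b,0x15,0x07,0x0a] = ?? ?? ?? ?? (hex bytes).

D0: mem[0x16..0x1a] <- [7b 35 10 40 f1]
D1: mem[0x14..0x17] <- [97 fb 7c 39]
D2: mem[0x07..0x0e] <- [7c 39 97 fb 7c 39 10 40]
D3: mem[0x16..0x17] <- [2d 9f]
query mem[0x0b]=0x7c, mem[0x15]=0xfb, mem[0x07]=0x7c, mem[0x0a]=0xfb

MEM[0x0b,0x15,0x07,0x0a] = 7c fb 7c fb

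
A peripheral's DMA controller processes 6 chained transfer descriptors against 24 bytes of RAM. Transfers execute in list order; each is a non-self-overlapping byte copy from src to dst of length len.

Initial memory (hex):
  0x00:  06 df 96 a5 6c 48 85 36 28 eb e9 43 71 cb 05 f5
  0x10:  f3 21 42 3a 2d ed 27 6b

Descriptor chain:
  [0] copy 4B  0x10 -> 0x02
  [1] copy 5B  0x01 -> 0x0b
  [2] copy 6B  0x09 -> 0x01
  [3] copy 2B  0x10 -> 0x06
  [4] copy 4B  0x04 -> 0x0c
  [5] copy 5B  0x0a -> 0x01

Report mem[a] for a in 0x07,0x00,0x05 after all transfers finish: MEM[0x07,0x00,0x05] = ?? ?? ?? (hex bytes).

MEM[0x07,0x00,0x05] = 21 06 f3

#0 dst[0x02+4] := {0xf3,0x21,0x42,0x3a}
#1 dst[0x0b+5] := {0xdf,0xf3,0x21,0x42,0x3a}
#2 dst[0x01+6] := {0xeb,0xe9,0xdf,0xf3,0x21,0x42}
#3 dst[0x06+2] := {0xf3,0x21}
#4 dst[0x0c+4] := {0xf3,0x21,0xf3,0x21}
#5 dst[0x01+5] := {0xe9,0xdf,0xf3,0x21,0xf3}
query mem[0x07]=0x21, mem[0x00]=0x06, mem[0x05]=0xf3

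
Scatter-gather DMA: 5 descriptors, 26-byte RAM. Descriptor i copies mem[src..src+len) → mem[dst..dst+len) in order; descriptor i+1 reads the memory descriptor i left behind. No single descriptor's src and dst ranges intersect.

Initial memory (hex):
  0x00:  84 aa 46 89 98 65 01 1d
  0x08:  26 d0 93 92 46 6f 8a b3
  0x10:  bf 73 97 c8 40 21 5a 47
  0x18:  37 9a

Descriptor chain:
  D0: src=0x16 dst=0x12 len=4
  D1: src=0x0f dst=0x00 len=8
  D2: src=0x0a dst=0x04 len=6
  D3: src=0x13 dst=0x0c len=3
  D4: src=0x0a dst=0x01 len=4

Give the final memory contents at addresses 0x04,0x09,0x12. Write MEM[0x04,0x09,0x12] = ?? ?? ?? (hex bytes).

MEM[0x04,0x09,0x12] = 37 b3 5a

[0] 0x16->0x12 len=4 : 5a 47 37 9a
[1] 0x0f->0x00 len=8 : b3 bf 73 5a 47 37 9a 5a
[2] 0x0a->0x04 len=6 : 93 92 46 6f 8a b3
[3] 0x13->0x0c len=3 : 47 37 9a
[4] 0x0a->0x01 len=4 : 93 92 47 37
query mem[0x04]=0x37, mem[0x09]=0xb3, mem[0x12]=0x5a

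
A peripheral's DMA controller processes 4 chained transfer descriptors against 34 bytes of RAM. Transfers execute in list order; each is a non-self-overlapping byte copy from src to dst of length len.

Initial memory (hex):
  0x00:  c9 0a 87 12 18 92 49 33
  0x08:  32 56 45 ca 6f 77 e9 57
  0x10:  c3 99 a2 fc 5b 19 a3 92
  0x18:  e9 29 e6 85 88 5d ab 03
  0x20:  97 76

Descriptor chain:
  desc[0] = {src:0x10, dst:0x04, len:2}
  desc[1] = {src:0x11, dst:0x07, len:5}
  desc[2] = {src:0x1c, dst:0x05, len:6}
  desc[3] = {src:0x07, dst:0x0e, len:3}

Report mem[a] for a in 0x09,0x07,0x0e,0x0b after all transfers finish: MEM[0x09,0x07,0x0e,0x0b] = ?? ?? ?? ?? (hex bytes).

MEM[0x09,0x07,0x0e,0x0b] = 97 ab ab 19

[0] 0x10->0x04 len=2 : c3 99
[1] 0x11->0x07 len=5 : 99 a2 fc 5b 19
[2] 0x1c->0x05 len=6 : 88 5d ab 03 97 76
[3] 0x07->0x0e len=3 : ab 03 97
query mem[0x09]=0x97, mem[0x07]=0xab, mem[0x0e]=0xab, mem[0x0b]=0x19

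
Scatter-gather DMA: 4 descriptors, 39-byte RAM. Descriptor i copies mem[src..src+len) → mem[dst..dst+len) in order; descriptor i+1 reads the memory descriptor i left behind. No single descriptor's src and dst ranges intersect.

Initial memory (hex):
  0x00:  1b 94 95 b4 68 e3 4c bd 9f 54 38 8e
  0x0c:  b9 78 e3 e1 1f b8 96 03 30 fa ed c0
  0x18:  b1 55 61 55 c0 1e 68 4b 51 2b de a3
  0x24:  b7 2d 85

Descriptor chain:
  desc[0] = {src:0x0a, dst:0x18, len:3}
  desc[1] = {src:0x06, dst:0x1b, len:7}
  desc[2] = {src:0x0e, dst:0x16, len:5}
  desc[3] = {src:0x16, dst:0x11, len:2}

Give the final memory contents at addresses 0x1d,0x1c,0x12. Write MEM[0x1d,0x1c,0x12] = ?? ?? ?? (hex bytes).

D0: mem[0x18..0x1a] <- [38 8e b9]
D1: mem[0x1b..0x21] <- [4c bd 9f 54 38 8e b9]
D2: mem[0x16..0x1a] <- [e3 e1 1f b8 96]
D3: mem[0x11..0x12] <- [e3 e1]
query mem[0x1d]=0x9f, mem[0x1c]=0xbd, mem[0x12]=0xe1

MEM[0x1d,0x1c,0x12] = 9f bd e1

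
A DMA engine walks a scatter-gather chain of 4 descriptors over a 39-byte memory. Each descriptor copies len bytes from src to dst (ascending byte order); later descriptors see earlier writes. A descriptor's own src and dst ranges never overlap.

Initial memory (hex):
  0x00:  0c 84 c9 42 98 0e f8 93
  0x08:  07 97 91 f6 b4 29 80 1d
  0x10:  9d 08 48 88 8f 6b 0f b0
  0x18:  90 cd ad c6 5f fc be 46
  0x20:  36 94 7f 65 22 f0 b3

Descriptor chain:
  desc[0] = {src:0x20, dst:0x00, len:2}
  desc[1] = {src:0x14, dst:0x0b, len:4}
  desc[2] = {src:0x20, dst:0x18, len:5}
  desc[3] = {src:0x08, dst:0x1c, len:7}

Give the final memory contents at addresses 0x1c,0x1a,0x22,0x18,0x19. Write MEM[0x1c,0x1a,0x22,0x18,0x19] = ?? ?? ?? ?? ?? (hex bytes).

[0] 0x20->0x00 len=2 : 36 94
[1] 0x14->0x0b len=4 : 8f 6b 0f b0
[2] 0x20->0x18 len=5 : 36 94 7f 65 22
[3] 0x08->0x1c len=7 : 07 97 91 8f 6b 0f b0
query mem[0x1c]=0x07, mem[0x1a]=0x7f, mem[0x22]=0xb0, mem[0x18]=0x36, mem[0x19]=0x94

MEM[0x1c,0x1a,0x22,0x18,0x19] = 07 7f b0 36 94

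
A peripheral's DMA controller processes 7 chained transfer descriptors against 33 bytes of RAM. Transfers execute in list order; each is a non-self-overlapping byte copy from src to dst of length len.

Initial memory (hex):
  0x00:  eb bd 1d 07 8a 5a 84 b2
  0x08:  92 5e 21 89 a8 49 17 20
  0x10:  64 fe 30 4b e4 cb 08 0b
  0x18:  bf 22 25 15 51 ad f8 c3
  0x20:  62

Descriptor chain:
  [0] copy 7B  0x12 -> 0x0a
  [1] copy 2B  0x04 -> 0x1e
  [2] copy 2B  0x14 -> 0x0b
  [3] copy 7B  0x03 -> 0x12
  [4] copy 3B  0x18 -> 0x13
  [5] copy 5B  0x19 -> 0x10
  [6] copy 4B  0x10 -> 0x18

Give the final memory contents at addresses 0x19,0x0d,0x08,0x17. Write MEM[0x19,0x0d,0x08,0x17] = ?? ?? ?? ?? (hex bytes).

MEM[0x19,0x0d,0x08,0x17] = 25 cb 92 92

[0] 0x12->0x0a len=7 : 30 4b e4 cb 08 0b bf
[1] 0x04->0x1e len=2 : 8a 5a
[2] 0x14->0x0b len=2 : e4 cb
[3] 0x03->0x12 len=7 : 07 8a 5a 84 b2 92 5e
[4] 0x18->0x13 len=3 : 5e 22 25
[5] 0x19->0x10 len=5 : 22 25 15 51 ad
[6] 0x10->0x18 len=4 : 22 25 15 51
query mem[0x19]=0x25, mem[0x0d]=0xcb, mem[0x08]=0x92, mem[0x17]=0x92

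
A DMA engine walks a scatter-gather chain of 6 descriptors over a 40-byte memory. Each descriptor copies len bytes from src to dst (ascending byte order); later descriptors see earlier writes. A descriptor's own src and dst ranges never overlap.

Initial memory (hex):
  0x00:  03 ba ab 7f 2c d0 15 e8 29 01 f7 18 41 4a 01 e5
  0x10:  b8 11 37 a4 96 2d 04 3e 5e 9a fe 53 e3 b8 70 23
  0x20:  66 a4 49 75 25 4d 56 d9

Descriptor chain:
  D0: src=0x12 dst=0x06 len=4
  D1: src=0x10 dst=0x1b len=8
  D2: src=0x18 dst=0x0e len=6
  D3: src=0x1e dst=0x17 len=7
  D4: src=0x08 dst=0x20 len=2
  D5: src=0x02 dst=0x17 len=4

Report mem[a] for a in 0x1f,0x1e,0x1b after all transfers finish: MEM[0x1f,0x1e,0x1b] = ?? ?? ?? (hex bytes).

  after D0: wrote 4B at 0x06 = 37a4962d
  after D1: wrote 8B at 0x1b = b81137a4962d043e
  after D2: wrote 6B at 0x0e = 5e9afeb81137
  after D3: wrote 7B at 0x17 = a4962d043e7525
  after D4: wrote 2B at 0x20 = 962d
  after D5: wrote 4B at 0x17 = ab7f2cd0
query mem[0x1f]=0x96, mem[0x1e]=0xa4, mem[0x1b]=0x3e

MEM[0x1f,0x1e,0x1b] = 96 a4 3e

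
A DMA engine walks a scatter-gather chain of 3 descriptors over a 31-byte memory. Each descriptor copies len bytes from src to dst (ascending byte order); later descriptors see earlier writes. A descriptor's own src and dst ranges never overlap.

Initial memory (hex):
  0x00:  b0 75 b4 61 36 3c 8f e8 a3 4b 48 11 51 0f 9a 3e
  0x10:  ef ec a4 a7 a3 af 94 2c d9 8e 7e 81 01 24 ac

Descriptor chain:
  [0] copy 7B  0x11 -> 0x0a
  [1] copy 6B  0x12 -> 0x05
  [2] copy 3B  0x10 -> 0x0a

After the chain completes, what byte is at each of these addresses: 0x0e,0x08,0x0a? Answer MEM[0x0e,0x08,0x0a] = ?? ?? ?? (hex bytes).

MEM[0x0e,0x08,0x0a] = af af 2c

  after D0: wrote 7B at 0x0a = eca4a7a3af942c
  after D1: wrote 6B at 0x05 = a4a7a3af942c
  after D2: wrote 3B at 0x0a = 2ceca4
query mem[0x0e]=0xaf, mem[0x08]=0xaf, mem[0x0a]=0x2c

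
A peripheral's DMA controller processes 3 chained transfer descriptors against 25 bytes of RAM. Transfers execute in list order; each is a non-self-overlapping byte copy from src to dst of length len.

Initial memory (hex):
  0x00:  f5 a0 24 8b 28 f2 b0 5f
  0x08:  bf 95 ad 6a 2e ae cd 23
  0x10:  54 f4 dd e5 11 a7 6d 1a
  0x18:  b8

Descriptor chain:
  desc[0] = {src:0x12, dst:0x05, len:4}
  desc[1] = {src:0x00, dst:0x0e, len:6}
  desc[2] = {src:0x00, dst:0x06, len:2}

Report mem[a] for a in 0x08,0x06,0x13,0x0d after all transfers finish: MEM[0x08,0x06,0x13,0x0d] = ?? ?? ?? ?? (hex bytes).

MEM[0x08,0x06,0x13,0x0d] = a7 f5 dd ae

[0] 0x12->0x05 len=4 : dd e5 11 a7
[1] 0x00->0x0e len=6 : f5 a0 24 8b 28 dd
[2] 0x00->0x06 len=2 : f5 a0
query mem[0x08]=0xa7, mem[0x06]=0xf5, mem[0x13]=0xdd, mem[0x0d]=0xae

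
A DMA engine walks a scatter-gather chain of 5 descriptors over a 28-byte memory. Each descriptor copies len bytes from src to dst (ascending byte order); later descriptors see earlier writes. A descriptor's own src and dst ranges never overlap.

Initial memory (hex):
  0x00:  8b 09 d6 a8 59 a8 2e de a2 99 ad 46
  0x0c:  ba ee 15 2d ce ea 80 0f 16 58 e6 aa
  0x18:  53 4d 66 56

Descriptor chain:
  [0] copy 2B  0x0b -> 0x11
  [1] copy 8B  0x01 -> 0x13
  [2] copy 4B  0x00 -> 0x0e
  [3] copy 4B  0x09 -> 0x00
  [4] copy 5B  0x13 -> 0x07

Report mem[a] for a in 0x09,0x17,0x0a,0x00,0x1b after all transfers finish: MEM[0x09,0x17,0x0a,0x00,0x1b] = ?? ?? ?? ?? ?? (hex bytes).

MEM[0x09,0x17,0x0a,0x00,0x1b] = a8 a8 59 99 56

#0 dst[0x11+2] := {0x46,0xba}
#1 dst[0x13+8] := {0x09,0xd6,0xa8,0x59,0xa8,0x2e,0xde,0xa2}
#2 dst[0x0e+4] := {0x8b,0x09,0xd6,0xa8}
#3 dst[0x00+4] := {0x99,0xad,0x46,0xba}
#4 dst[0x07+5] := {0x09,0xd6,0xa8,0x59,0xa8}
query mem[0x09]=0xa8, mem[0x17]=0xa8, mem[0x0a]=0x59, mem[0x00]=0x99, mem[0x1b]=0x56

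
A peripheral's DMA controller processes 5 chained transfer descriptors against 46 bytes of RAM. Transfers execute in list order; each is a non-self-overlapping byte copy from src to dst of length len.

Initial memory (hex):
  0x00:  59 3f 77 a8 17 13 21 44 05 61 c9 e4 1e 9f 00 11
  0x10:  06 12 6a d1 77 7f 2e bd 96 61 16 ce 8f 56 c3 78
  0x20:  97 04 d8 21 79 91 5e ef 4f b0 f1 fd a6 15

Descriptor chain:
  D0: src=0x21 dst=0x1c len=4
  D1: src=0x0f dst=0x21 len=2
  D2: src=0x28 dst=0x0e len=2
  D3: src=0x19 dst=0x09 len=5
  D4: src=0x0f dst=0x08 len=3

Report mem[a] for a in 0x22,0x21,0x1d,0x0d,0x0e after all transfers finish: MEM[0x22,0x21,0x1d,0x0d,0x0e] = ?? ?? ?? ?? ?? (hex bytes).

MEM[0x22,0x21,0x1d,0x0d,0x0e] = 06 11 d8 d8 4f

  after D0: wrote 4B at 0x1c = 04d82179
  after D1: wrote 2B at 0x21 = 1106
  after D2: wrote 2B at 0x0e = 4fb0
  after D3: wrote 5B at 0x09 = 6116ce04d8
  after D4: wrote 3B at 0x08 = b00612
query mem[0x22]=0x06, mem[0x21]=0x11, mem[0x1d]=0xd8, mem[0x0d]=0xd8, mem[0x0e]=0x4f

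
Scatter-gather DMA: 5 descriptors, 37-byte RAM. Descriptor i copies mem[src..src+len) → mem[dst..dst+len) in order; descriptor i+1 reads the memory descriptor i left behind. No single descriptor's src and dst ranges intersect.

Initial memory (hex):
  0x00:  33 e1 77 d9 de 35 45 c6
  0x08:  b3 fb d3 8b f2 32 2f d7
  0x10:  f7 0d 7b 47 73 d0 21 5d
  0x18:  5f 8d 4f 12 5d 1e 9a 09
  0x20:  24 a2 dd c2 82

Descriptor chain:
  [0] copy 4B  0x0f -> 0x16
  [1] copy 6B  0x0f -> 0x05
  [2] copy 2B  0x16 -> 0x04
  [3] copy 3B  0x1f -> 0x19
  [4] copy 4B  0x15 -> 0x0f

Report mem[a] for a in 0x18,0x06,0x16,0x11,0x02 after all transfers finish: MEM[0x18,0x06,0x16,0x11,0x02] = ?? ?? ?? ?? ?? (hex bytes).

[0] 0x0f->0x16 len=4 : d7 f7 0d 7b
[1] 0x0f->0x05 len=6 : d7 f7 0d 7b 47 73
[2] 0x16->0x04 len=2 : d7 f7
[3] 0x1f->0x19 len=3 : 09 24 a2
[4] 0x15->0x0f len=4 : d0 d7 f7 0d
query mem[0x18]=0x0d, mem[0x06]=0xf7, mem[0x16]=0xd7, mem[0x11]=0xf7, mem[0x02]=0x77

MEM[0x18,0x06,0x16,0x11,0x02] = 0d f7 d7 f7 77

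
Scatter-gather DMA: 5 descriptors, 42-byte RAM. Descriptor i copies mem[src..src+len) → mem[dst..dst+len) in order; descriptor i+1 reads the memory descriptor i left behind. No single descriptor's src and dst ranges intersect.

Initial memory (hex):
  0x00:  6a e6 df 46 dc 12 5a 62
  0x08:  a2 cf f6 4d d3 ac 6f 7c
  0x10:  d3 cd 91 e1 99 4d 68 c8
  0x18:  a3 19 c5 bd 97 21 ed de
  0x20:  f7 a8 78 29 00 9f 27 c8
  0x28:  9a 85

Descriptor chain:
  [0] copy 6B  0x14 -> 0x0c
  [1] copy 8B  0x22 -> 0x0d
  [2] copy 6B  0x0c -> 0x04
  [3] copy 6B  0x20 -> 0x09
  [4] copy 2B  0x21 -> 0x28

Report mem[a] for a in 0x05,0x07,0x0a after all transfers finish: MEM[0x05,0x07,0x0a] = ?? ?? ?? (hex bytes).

[0] 0x14->0x0c len=6 : 99 4d 68 c8 a3 19
[1] 0x22->0x0d len=8 : 78 29 00 9f 27 c8 9a 85
[2] 0x0c->0x04 len=6 : 99 78 29 00 9f 27
[3] 0x20->0x09 len=6 : f7 a8 78 29 00 9f
[4] 0x21->0x28 len=2 : a8 78
query mem[0x05]=0x78, mem[0x07]=0x00, mem[0x0a]=0xa8

MEM[0x05,0x07,0x0a] = 78 00 a8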